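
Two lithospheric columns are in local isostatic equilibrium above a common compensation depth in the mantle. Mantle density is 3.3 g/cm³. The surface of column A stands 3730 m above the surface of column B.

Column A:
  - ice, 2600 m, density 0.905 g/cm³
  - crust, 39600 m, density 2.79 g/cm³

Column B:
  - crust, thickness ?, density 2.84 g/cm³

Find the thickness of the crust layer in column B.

30700 m

Take the compensation level at the base of the deeper column (depth z_c below the surface of column A) and equate Σ ρ_i t_i down to z_c; mantle fills any gap and the z_c terms cancel.
Column A: 2600×0.905 + 39600×2.79 + (z_c − 42200)×3.3
Column B: 3730×0 + x×2.84 + (z_c − 3730 − 0 − x)×3.3
The z_c×3.3 term appears on both sides and cancels. Collect the known terms of each column as K = Σ(ρt)_known − 3.3 × (depth of known layers): K_A = 112837 − 3.3×42200 = −26423; K_B = 0 − 3.3×(3730 + 0) = −12309.
Balance: K_A = K_B − x×(3.3 − 2.84), so x = (K_B − K_A)/(3.3 − 2.84) = 14114/0.46 = 30700 m.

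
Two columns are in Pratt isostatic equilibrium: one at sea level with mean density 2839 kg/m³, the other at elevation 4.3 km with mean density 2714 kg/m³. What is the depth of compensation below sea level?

93.4 km

ρ_ref D = ρ (D + h) → D (ρ_ref − ρ) = ρ h.
D = ρ h/(ρ_ref − ρ) = 2714 × 4.3 km/(2839 − 2714) = 93.4 km.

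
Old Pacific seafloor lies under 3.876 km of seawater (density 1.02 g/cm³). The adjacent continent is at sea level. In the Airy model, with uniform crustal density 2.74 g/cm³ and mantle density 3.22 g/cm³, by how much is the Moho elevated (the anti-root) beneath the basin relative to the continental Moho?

13.9 km

In Airy isostatic equilibrium: replacing crust with seawater at the top is compensated by replacing crust with mantle at the base: d (ρ_c − ρ_w) = a (ρ_m − ρ_c).
a = d (ρ_c − ρ_w)/(ρ_m − ρ_c) = 3.876 km × 1.72/0.48 = 13.9 km.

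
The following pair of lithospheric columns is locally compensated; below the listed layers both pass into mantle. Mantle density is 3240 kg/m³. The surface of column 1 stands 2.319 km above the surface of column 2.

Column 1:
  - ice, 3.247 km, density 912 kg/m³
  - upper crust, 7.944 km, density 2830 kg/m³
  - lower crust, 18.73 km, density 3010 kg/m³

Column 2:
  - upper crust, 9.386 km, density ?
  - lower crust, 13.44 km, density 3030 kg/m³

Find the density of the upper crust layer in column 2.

2730 kg/m³

Take the compensation level at the base of the deeper column (depth z_c below the surface of column 1) and equate Σ ρ_i t_i down to z_c; mantle fills any gap and the z_c terms cancel.
Column 1: 3.247×912 + 7.944×2830 + 18.73×3010 + (z_c − 29.921)×3240
Column 2: 2.319×0 + 9.386×ρ + 13.44×3030 + (z_c − 2.319 − 22.826)×3240
The z_c×3240 term appears on both sides and cancels. Collect the known terms of each column as K = Σ(ρt)_known − 3240 × (depth of known layers): K_1 = 81820.084 − 3240×29.921 = −15123.956; K_2 = 40723.2 − 3240×(2.319 + 22.826) = −40746.6.
Balance: K_1 = K_2 + 9.386×ρ, so ρ = (K_1 − K_2)/9.386 = 25622.6/9.386 = 2730 kg/m³.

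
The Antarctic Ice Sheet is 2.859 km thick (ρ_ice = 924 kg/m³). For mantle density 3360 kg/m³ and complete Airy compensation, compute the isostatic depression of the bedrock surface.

0.786 km

For local isostatic compensation: the ice load ρ_ice t is balanced by mantle displaced below, ρ_m s.
s = t ρ_ice / ρ_m = 2.859 km × 924/3360 = 0.786 km.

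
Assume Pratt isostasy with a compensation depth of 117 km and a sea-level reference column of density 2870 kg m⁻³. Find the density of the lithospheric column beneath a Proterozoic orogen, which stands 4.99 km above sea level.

2750 kg m⁻³

Pratt balance: ρ_ref D = ρ (D + h).
ρ = ρ_ref D/(D + h) = 2870 × 117 km/(117 km + 4.99 km) = 2750 kg m⁻³.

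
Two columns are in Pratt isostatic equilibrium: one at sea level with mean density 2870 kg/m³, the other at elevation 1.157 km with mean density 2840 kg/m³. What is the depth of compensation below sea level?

ρ_ref D = ρ (D + h) → D (ρ_ref − ρ) = ρ h.
D = ρ h/(ρ_ref − ρ) = 2840 × 1.157 km/(2870 − 2840) = 110 km.

110 km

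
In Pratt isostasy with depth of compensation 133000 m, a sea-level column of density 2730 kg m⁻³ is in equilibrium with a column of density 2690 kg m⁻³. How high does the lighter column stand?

ρ_ref D = ρ (D + h) → h = D (ρ_ref − ρ)/ρ.
h = 133000 m × (2730 − 2690)/2690 = 1980 m.

1980 m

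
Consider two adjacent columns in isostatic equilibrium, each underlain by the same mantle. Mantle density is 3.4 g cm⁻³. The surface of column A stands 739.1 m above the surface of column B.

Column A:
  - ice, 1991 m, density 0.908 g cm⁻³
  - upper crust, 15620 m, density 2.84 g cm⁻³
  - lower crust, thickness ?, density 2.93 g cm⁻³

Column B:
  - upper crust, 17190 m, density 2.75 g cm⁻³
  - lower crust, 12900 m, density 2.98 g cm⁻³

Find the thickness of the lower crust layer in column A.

11500 m

Take the compensation level at the base of the deeper column (depth z_c below the surface of column A) and equate Σ ρ_i t_i down to z_c; mantle fills any gap and the z_c terms cancel.
Column A: 1991×0.908 + 15620×2.84 + x×2.93 + (z_c − 17611 − x)×3.4
Column B: 739.1×0 + 17190×2.75 + 12900×2.98 + (z_c − 739.1 − 30090)×3.4
The z_c×3.4 term appears on both sides and cancels. Collect the known terms of each column as K = Σ(ρt)_known − 3.4 × (depth of known layers): K_A = 46168.628 − 3.4×17611 = −13708.772; K_B = 85714.5 − 3.4×(739.1 + 30090) = −19104.44.
Balance: K_A − x×(3.4 − 2.93) = K_B, so x = (K_A − K_B)/(3.4 − 2.93) = 5395.67/0.47 = 11500 m.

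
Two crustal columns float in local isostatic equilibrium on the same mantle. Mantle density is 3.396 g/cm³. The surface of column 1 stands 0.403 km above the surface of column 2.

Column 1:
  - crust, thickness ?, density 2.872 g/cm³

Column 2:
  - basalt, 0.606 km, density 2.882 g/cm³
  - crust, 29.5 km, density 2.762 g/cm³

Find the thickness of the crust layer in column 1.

38.9 km

Take the compensation level at the base of the deeper column (depth z_c below the surface of column 1) and equate Σ ρ_i t_i down to z_c; mantle fills any gap and the z_c terms cancel.
Column 1: x×2.872 + (z_c − 0 − x)×3.396
Column 2: 0.403×0 + 0.606×2.882 + 29.5×2.762 + (z_c − 0.403 − 30.106)×3.396
The z_c×3.396 term appears on both sides and cancels. Collect the known terms of each column as K = Σ(ρt)_known − 3.396 × (depth of known layers): K_1 = 0 − 3.396×0 = 0; K_2 = 83.225492 − 3.396×(0.403 + 30.106) = −20.383072.
Balance: K_1 − x×(3.396 − 2.872) = K_2, so x = (K_1 − K_2)/(3.396 − 2.872) = 20.3831/0.524 = 38.9 km.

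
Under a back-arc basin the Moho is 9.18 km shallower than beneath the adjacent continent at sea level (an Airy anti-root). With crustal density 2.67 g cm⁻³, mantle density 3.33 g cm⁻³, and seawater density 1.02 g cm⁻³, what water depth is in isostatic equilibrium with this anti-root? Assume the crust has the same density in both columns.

Replacing a thickness d of crust by seawater at the top must be balanced by replacing crust with mantle at the base: d (ρ_c − ρ_w) = a (ρ_m − ρ_c).
d = a (ρ_m − ρ_c)/(ρ_c − ρ_w) = 9.18 km × 0.66/1.65 = 3.67 km.

3.67 km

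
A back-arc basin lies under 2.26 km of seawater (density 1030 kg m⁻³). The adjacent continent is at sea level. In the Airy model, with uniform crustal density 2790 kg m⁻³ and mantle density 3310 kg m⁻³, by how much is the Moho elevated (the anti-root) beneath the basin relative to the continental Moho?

Equating mass per unit area of the two columns: replacing crust with seawater at the top is compensated by replacing crust with mantle at the base: d (ρ_c − ρ_w) = a (ρ_m − ρ_c).
a = d (ρ_c − ρ_w)/(ρ_m − ρ_c) = 2.26 km × 1760/520 = 7.65 km.

7.65 km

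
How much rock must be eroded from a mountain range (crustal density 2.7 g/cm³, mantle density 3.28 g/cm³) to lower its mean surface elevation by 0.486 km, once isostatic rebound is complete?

Net drop Δ = e − u = e − e ρ_c/ρ_m = e (ρ_m − ρ_c)/ρ_m.
e = Δ ρ_m/(ρ_m − ρ_c) = 0.486 km × 3.28/0.58 = 2.75 km.

2.75 km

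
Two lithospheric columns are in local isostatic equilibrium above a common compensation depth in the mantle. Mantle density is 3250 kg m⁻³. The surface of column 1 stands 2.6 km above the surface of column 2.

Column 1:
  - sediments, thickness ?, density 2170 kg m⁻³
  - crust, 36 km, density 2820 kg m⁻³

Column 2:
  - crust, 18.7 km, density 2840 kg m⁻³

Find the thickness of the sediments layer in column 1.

Take the compensation level at the base of the deeper column (depth z_c below the surface of column 1) and equate Σ ρ_i t_i down to z_c; mantle fills any gap and the z_c terms cancel.
Column 1: x×2170 + 36×2820 + (z_c − 36 − x)×3250
Column 2: 2.6×0 + 18.7×2840 + (z_c − 2.6 − 18.7)×3250
The z_c×3250 term appears on both sides and cancels. Collect the known terms of each column as K = Σ(ρt)_known − 3250 × (depth of known layers): K_1 = 101520 − 3250×36 = −15480; K_2 = 53108 − 3250×(2.6 + 18.7) = −16117.
Balance: K_1 − x×(3250 − 2170) = K_2, so x = (K_1 − K_2)/(3250 − 2170) = 637/1080 = 0.59 km.

0.59 km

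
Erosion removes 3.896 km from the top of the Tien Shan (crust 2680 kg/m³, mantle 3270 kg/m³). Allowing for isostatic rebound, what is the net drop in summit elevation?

Rebound u = e ρ_c/ρ_m = 3.896 km × 2680/3270 = 3.193 km.
Net surface drop = e − u = 3.896 km − 3.193 km = e (ρ_m − ρ_c)/ρ_m = 0.703 km.

0.703 km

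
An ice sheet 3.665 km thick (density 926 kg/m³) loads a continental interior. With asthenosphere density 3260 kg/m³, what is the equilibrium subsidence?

In Airy isostatic equilibrium: the ice load ρ_ice t is balanced by mantle displaced below, ρ_m s.
s = t ρ_ice / ρ_m = 3.665 km × 926/3260 = 1.04 km.

1.04 km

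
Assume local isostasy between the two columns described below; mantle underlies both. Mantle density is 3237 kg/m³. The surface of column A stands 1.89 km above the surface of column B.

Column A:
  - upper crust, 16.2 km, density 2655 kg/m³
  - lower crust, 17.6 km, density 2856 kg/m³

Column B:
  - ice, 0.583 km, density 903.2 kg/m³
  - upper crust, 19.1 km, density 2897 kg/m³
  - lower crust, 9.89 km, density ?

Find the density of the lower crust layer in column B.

Take the compensation level at the base of the deeper column (depth z_c below the surface of column A) and equate Σ ρ_i t_i down to z_c; mantle fills any gap and the z_c terms cancel.
Column A: 16.2×2655 + 17.6×2856 + (z_c − 33.8)×3237
Column B: 1.89×0 + 0.583×903.2 + 19.1×2897 + 9.89×ρ + (z_c − 1.89 − 29.573)×3237
The z_c×3237 term appears on both sides and cancels. Collect the known terms of each column as K = Σ(ρt)_known − 3237 × (depth of known layers): K_A = 93276.6 − 3237×33.8 = −16134; K_B = 55859.2656 − 3237×(1.89 + 29.573) = −45986.4654.
Balance: K_A = K_B + 9.89×ρ, so ρ = (K_A − K_B)/9.89 = 29852.5/9.89 = 3020 kg/m³.

3020 kg/m³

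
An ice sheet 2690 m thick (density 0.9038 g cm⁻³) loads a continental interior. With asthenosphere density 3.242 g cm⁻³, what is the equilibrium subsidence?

By Archimedes' principle applied to the lithosphere: the ice load ρ_ice t is balanced by mantle displaced below, ρ_m s.
s = t ρ_ice / ρ_m = 2690 m × 0.9038/3.242 = 750 m.

750 m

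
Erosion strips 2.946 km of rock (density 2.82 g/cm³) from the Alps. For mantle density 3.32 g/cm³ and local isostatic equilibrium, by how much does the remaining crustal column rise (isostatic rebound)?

Unloading: uplift u = e ρ_c/ρ_m = 2.946 km × 2.82/3.32 = 2.5 km.

2.5 km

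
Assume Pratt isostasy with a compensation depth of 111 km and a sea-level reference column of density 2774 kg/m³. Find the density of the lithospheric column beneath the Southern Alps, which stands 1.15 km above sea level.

Pratt balance: ρ_ref D = ρ (D + h).
ρ = ρ_ref D/(D + h) = 2774 × 111 km/(111 km + 1.15 km) = 2750 kg/m³.

2750 kg/m³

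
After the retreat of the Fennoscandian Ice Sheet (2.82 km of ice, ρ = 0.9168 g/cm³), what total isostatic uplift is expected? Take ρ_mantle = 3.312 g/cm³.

0.781 km

Removing the load lets mantle flow back in; uplift u satisfies ρ_ice t = ρ_m u.
u = t ρ_ice/ρ_m = 2.82 km × 0.9168/3.312 = 0.781 km.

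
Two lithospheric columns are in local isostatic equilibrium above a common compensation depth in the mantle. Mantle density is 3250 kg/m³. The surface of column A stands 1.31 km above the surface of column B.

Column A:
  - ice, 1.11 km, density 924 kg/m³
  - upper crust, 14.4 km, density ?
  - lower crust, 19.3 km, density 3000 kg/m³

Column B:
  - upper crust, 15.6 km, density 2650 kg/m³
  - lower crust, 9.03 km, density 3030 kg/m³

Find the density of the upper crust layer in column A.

Take the compensation level at the base of the deeper column (depth z_c below the surface of column A) and equate Σ ρ_i t_i down to z_c; mantle fills any gap and the z_c terms cancel.
Column A: 1.11×924 + 14.4×ρ + 19.3×3000 + (z_c − 34.81)×3250
Column B: 1.31×0 + 15.6×2650 + 9.03×3030 + (z_c − 1.31 − 24.63)×3250
The z_c×3250 term appears on both sides and cancels. Collect the known terms of each column as K = Σ(ρt)_known − 3250 × (depth of known layers): K_A = 58925.64 − 3250×34.81 = −54206.86; K_B = 68700.9 − 3250×(1.31 + 24.63) = −15604.1.
Balance: K_A + 14.4×ρ = K_B, so ρ = (K_B − K_A)/14.4 = 38602.8/14.4 = 2680 kg/m³.

2680 kg/m³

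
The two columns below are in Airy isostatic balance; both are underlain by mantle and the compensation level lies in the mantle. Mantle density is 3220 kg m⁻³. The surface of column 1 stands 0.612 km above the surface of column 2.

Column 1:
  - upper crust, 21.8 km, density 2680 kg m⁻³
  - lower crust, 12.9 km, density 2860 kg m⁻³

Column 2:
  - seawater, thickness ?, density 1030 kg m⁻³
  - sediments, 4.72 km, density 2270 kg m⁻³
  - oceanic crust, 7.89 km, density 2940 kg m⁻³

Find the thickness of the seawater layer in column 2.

3.54 km

Take the compensation level at the base of the deeper column (depth z_c below the surface of column 1) and equate Σ ρ_i t_i down to z_c; mantle fills any gap and the z_c terms cancel.
Column 1: 21.8×2680 + 12.9×2860 + (z_c − 34.7)×3220
Column 2: 0.612×0 + x×1030 + 4.72×2270 + 7.89×2940 + (z_c − 0.612 − 12.61 − x)×3220
The z_c×3220 term appears on both sides and cancels. Collect the known terms of each column as K = Σ(ρt)_known − 3220 × (depth of known layers): K_1 = 95318 − 3220×34.7 = −16416; K_2 = 33911 − 3220×(0.612 + 12.61) = −8663.84.
Balance: K_1 = K_2 − x×(3220 − 1030), so x = (K_2 − K_1)/(3220 − 1030) = 7752.16/2190 = 3.54 km.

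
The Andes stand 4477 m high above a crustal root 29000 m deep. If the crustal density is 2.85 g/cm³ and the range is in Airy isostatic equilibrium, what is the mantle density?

3.29 g/cm³

Airy balance: ρ_c h = (ρ_m − ρ_c) r → ρ_m = ρ_c (1 + h/r).
ρ_m = 2.85 × (1 + 4477 m/29000 m) = 3.29 g/cm³.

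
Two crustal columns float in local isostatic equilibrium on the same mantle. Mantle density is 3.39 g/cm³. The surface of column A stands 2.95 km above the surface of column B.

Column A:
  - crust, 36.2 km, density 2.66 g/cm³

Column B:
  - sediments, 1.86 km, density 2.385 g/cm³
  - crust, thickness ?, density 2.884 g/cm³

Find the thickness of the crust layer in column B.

28.8 km

Take the compensation level at the base of the deeper column (depth z_c below the surface of column A) and equate Σ ρ_i t_i down to z_c; mantle fills any gap and the z_c terms cancel.
Column A: 36.2×2.66 + (z_c − 36.2)×3.39
Column B: 2.95×0 + 1.86×2.385 + x×2.884 + (z_c − 2.95 − 1.86 − x)×3.39
The z_c×3.39 term appears on both sides and cancels. Collect the known terms of each column as K = Σ(ρt)_known − 3.39 × (depth of known layers): K_A = 96.292 − 3.39×36.2 = −26.426; K_B = 4.4361 − 3.39×(2.95 + 1.86) = −11.8698.
Balance: K_A = K_B − x×(3.39 − 2.884), so x = (K_B − K_A)/(3.39 − 2.884) = 14.5562/0.506 = 28.8 km.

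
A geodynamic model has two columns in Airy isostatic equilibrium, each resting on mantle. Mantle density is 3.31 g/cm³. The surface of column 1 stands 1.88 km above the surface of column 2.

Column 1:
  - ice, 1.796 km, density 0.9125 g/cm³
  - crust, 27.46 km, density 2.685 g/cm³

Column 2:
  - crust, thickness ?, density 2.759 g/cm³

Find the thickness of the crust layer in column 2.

27.7 km

Take the compensation level at the base of the deeper column (depth z_c below the surface of column 1) and equate Σ ρ_i t_i down to z_c; mantle fills any gap and the z_c terms cancel.
Column 1: 1.796×0.9125 + 27.46×2.685 + (z_c − 29.256)×3.31
Column 2: 1.88×0 + x×2.759 + (z_c − 1.88 − 0 − x)×3.31
The z_c×3.31 term appears on both sides and cancels. Collect the known terms of each column as K = Σ(ρt)_known − 3.31 × (depth of known layers): K_1 = 75.36895 − 3.31×29.256 = −21.46841; K_2 = 0 − 3.31×(1.88 + 0) = −6.2228.
Balance: K_1 = K_2 − x×(3.31 − 2.759), so x = (K_2 − K_1)/(3.31 − 2.759) = 15.2456/0.551 = 27.7 km.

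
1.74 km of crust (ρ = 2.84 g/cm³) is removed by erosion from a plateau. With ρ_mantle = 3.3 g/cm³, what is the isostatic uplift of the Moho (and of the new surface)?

1.5 km

Unloading: uplift u = e ρ_c/ρ_m = 1.74 km × 2.84/3.3 = 1.5 km.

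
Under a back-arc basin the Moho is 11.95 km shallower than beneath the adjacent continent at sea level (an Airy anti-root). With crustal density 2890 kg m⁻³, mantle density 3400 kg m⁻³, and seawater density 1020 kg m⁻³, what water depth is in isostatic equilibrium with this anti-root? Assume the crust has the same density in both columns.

Replacing a thickness d of crust by seawater at the top must be balanced by replacing crust with mantle at the base: d (ρ_c − ρ_w) = a (ρ_m − ρ_c).
d = a (ρ_m − ρ_c)/(ρ_c − ρ_w) = 11.95 km × 510/1870 = 3.26 km.

3.26 km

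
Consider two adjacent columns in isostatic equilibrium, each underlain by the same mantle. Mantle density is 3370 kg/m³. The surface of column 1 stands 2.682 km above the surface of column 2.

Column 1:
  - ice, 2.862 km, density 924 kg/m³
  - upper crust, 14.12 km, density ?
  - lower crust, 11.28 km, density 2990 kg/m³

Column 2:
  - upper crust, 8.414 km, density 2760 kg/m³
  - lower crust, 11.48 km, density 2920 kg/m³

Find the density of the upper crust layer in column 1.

2800 kg/m³

Take the compensation level at the base of the deeper column (depth z_c below the surface of column 1) and equate Σ ρ_i t_i down to z_c; mantle fills any gap and the z_c terms cancel.
Column 1: 2.862×924 + 14.12×ρ + 11.28×2990 + (z_c − 28.262)×3370
Column 2: 2.682×0 + 8.414×2760 + 11.48×2920 + (z_c − 2.682 − 19.894)×3370
The z_c×3370 term appears on both sides and cancels. Collect the known terms of each column as K = Σ(ρt)_known − 3370 × (depth of known layers): K_1 = 36371.688 − 3370×28.262 = −58871.252; K_2 = 56744.24 − 3370×(2.682 + 19.894) = −19336.88.
Balance: K_1 + 14.12×ρ = K_2, so ρ = (K_2 − K_1)/14.12 = 39534.4/14.12 = 2800 kg/m³.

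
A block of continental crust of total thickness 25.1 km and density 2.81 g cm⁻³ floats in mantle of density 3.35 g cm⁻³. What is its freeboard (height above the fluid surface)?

Floating equilibrium: submerged depth d = t ρ_obj/ρ_fluid = 25.1 km × 2.81/3.35 = 21.05 km.
Freeboard = t − d = 25.1 km − 21.05 km = 4.05 km.

4.05 km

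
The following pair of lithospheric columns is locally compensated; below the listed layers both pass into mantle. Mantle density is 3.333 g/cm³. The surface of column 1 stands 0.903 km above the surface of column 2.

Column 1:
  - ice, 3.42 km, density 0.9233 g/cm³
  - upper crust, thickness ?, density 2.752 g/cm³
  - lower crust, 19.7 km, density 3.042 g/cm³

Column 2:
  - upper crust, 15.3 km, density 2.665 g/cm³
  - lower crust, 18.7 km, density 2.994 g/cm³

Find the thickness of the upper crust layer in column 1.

9.63 km

Take the compensation level at the base of the deeper column (depth z_c below the surface of column 1) and equate Σ ρ_i t_i down to z_c; mantle fills any gap and the z_c terms cancel.
Column 1: 3.42×0.9233 + x×2.752 + 19.7×3.042 + (z_c − 23.12 − x)×3.333
Column 2: 0.903×0 + 15.3×2.665 + 18.7×2.994 + (z_c − 0.903 − 34)×3.333
The z_c×3.333 term appears on both sides and cancels. Collect the known terms of each column as K = Σ(ρt)_known − 3.333 × (depth of known layers): K_1 = 63.085086 − 3.333×23.12 = −13.973874; K_2 = 96.7623 − 3.333×(0.903 + 34) = −19.569399.
Balance: K_1 − x×(3.333 − 2.752) = K_2, so x = (K_1 − K_2)/(3.333 − 2.752) = 5.59552/0.581 = 9.63 km.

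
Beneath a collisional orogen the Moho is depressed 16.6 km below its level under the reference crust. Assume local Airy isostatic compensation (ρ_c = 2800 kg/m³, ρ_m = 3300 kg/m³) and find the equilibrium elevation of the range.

Equating mass per unit area of the two columns: ρ_c h = (ρ_m − ρ_c) r.
h = r (ρ_m − ρ_c) / ρ_c = 16.6 km × (3300 − 2800) / 2800 = 2.96 km.

2.96 km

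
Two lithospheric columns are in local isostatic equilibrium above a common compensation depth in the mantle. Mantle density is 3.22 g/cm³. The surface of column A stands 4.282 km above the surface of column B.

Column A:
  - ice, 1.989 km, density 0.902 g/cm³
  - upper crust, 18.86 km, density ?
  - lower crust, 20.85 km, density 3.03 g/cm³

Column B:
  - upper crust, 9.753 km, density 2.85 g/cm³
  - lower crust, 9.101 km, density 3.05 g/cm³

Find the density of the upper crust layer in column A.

2.67 g/cm³

Take the compensation level at the base of the deeper column (depth z_c below the surface of column A) and equate Σ ρ_i t_i down to z_c; mantle fills any gap and the z_c terms cancel.
Column A: 1.989×0.902 + 18.86×ρ + 20.85×3.03 + (z_c − 41.699)×3.22
Column B: 4.282×0 + 9.753×2.85 + 9.101×3.05 + (z_c − 4.282 − 18.854)×3.22
The z_c×3.22 term appears on both sides and cancels. Collect the known terms of each column as K = Σ(ρt)_known − 3.22 × (depth of known layers): K_A = 64.969578 − 3.22×41.699 = −69.301202; K_B = 55.5541 − 3.22×(4.282 + 18.854) = −18.94382.
Balance: K_A + 18.86×ρ = K_B, so ρ = (K_B − K_A)/18.86 = 50.3574/18.86 = 2.67 g/cm³.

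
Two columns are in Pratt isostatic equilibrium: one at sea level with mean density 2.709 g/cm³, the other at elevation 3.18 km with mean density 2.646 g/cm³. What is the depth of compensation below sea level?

ρ_ref D = ρ (D + h) → D (ρ_ref − ρ) = ρ h.
D = ρ h/(ρ_ref − ρ) = 2.646 × 3.18 km/(2.709 − 2.646) = 134 km.

134 km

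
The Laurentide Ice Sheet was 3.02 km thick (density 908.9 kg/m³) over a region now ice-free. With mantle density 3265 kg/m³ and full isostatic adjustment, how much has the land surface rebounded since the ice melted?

0.841 km

Removing the load lets mantle flow back in; uplift u satisfies ρ_ice t = ρ_m u.
u = t ρ_ice/ρ_m = 3.02 km × 908.9/3265 = 0.841 km.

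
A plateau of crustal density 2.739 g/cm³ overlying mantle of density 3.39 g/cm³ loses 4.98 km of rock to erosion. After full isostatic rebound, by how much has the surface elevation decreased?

Rebound u = e ρ_c/ρ_m = 4.98 km × 2.739/3.39 = 4.024 km.
Net surface drop = e − u = 4.98 km − 4.024 km = e (ρ_m − ρ_c)/ρ_m = 0.956 km.

0.956 km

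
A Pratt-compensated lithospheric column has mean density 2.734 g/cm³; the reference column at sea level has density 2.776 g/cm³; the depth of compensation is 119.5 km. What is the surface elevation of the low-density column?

1.84 km

ρ_ref D = ρ (D + h) → h = D (ρ_ref − ρ)/ρ.
h = 119.5 km × (2.776 − 2.734)/2.734 = 1.84 km.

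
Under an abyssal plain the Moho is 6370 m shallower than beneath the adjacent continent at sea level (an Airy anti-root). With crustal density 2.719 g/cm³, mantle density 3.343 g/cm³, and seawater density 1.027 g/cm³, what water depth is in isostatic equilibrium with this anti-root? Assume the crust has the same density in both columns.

2350 m

Replacing a thickness d of crust by seawater at the top must be balanced by replacing crust with mantle at the base: d (ρ_c − ρ_w) = a (ρ_m − ρ_c).
d = a (ρ_m − ρ_c)/(ρ_c − ρ_w) = 6370 m × 0.624/1.692 = 2350 m.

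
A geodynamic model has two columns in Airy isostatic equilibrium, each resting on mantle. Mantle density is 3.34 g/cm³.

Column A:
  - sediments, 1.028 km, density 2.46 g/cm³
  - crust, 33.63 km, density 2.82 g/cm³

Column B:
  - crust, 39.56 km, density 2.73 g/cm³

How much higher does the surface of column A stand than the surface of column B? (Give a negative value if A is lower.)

For any compensation level in the mantle, the mantle terms cancel and isostasy reduces to e = (Σt_A − Σt_B) − (Σ(ρt)_A − Σ(ρt)_B) / ρ_m.
Σt_A = 34.658 km; Σt_B = 39.56 km; Σ(ρt)_A = 97.36548; Σ(ρt)_B = 107.9988 (in km·g/cm³).
e = (34.658 − 39.56) − (97.36548 − 107.9988) / 3.34 = −1.72 km.

−1.72 km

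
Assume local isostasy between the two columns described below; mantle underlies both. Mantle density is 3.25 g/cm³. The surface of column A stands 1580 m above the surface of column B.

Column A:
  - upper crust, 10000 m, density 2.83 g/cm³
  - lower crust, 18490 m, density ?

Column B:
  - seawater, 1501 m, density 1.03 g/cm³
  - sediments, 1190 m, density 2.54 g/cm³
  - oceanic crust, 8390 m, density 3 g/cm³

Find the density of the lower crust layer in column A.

Take the compensation level at the base of the deeper column (depth z_c below the surface of column A) and equate Σ ρ_i t_i down to z_c; mantle fills any gap and the z_c terms cancel.
Column A: 10000×2.83 + 18490×ρ + (z_c − 28490)×3.25
Column B: 1580×0 + 1501×1.03 + 1190×2.54 + 8390×3 + (z_c − 1580 − 11081)×3.25
The z_c×3.25 term appears on both sides and cancels. Collect the known terms of each column as K = Σ(ρt)_known − 3.25 × (depth of known layers): K_A = 28300 − 3.25×28490 = −64292.5; K_B = 29738.63 − 3.25×(1580 + 11081) = −11409.62.
Balance: K_A + 18490×ρ = K_B, so ρ = (K_B − K_A)/18490 = 52882.9/18490 = 2.86 g/cm³.

2.86 g/cm³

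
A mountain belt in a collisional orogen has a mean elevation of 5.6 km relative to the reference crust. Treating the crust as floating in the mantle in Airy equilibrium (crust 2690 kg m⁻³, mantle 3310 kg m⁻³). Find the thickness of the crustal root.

In Airy isostatic equilibrium: the weight of the topography is balanced by the buoyancy of the root, ρ_c h = (ρ_m − ρ_c) r.
r = h · ρ_c / (ρ_m − ρ_c) = 5.6 km × 2690 / (3310 − 2690) = 24.3 km.

24.3 km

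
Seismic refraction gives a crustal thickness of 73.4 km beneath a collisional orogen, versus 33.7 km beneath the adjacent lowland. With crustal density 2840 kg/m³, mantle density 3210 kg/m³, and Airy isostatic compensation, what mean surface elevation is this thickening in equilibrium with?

Excess crust Δ = 73.4 km − 33.7 km = 39.7 km, split between elevation h and root r with h + r = Δ.
Airy balance ρ_c h = (ρ_m − ρ_c) r gives r = h ρ_c/(ρ_m − ρ_c), so h (1 + ρ_c/(ρ_m − ρ_c)) = Δ, i.e. h = Δ (ρ_m − ρ_c)/ρ_m.
h = 39.7 km × 370/3210 = 4.58 km.

4.58 km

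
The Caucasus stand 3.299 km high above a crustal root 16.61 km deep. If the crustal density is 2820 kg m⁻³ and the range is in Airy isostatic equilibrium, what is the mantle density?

3380 kg m⁻³

Airy balance: ρ_c h = (ρ_m − ρ_c) r → ρ_m = ρ_c (1 + h/r).
ρ_m = 2820 × (1 + 3.299 km/16.61 km) = 3380 kg m⁻³.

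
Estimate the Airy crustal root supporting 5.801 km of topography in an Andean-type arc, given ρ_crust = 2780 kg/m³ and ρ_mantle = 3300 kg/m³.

Equating mass per unit area of the two columns: the weight of the topography is balanced by the buoyancy of the root, ρ_c h = (ρ_m − ρ_c) r.
r = h · ρ_c / (ρ_m − ρ_c) = 5.801 km × 2780 / (3300 − 2780) = 31 km.

31 km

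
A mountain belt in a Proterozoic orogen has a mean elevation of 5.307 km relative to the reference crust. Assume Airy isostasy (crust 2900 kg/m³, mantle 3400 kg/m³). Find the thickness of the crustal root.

30.8 km

Equating mass per unit area of the two columns: the weight of the topography is balanced by the buoyancy of the root, ρ_c h = (ρ_m − ρ_c) r.
r = h · ρ_c / (ρ_m − ρ_c) = 5.307 km × 2900 / (3400 − 2900) = 30.8 km.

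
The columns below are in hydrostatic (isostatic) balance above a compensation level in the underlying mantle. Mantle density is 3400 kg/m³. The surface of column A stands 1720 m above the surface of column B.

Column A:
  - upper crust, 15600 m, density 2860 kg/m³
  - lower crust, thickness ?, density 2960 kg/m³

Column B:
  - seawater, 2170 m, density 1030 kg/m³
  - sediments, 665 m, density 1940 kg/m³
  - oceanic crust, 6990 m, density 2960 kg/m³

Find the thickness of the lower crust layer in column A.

Take the compensation level at the base of the deeper column (depth z_c below the surface of column A) and equate Σ ρ_i t_i down to z_c; mantle fills any gap and the z_c terms cancel.
Column A: 15600×2860 + x×2960 + (z_c − 15600 − x)×3400
Column B: 1720×0 + 2170×1030 + 665×1940 + 6990×2960 + (z_c − 1720 − 9825)×3400
The z_c×3400 term appears on both sides and cancels. Collect the known terms of each column as K = Σ(ρt)_known − 3400 × (depth of known layers): K_A = 44616000 − 3400×15600 = −8424000; K_B = 24215600 − 3400×(1720 + 9825) = −15037400.
Balance: K_A − x×(3400 − 2960) = K_B, so x = (K_A − K_B)/(3400 − 2960) = 6613400/440 = 15000 m.

15000 m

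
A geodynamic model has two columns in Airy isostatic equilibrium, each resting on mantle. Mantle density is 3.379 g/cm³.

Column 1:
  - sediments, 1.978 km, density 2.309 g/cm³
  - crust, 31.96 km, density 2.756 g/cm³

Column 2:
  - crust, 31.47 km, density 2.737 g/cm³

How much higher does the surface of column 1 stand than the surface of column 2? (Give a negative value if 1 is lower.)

0.54 km

For any compensation level in the mantle, the mantle terms cancel and isostasy reduces to e = (Σt_1 − Σt_2) − (Σ(ρt)_1 − Σ(ρt)_2) / ρ_m.
Σt_1 = 33.938 km; Σt_2 = 31.47 km; Σ(ρt)_1 = 92.648962; Σ(ρt)_2 = 86.13339 (in km·g/cm³).
e = (33.938 − 31.47) − (92.648962 − 86.13339) / 3.379 = 0.54 km.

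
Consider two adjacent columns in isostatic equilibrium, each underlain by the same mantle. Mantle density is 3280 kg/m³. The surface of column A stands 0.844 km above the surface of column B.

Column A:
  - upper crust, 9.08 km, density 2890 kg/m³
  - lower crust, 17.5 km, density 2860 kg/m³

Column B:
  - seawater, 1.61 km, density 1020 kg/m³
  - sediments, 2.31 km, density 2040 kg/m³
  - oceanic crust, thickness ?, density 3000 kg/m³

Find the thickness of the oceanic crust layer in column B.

Take the compensation level at the base of the deeper column (depth z_c below the surface of column A) and equate Σ ρ_i t_i down to z_c; mantle fills any gap and the z_c terms cancel.
Column A: 9.08×2890 + 17.5×2860 + (z_c − 26.58)×3280
Column B: 0.844×0 + 1.61×1020 + 2.31×2040 + x×3000 + (z_c − 0.844 − 3.92 − x)×3280
The z_c×3280 term appears on both sides and cancels. Collect the known terms of each column as K = Σ(ρt)_known − 3280 × (depth of known layers): K_A = 76291.2 − 3280×26.58 = −10891.2; K_B = 6354.6 − 3280×(0.844 + 3.92) = −9271.32.
Balance: K_A = K_B − x×(3280 − 3000), so x = (K_B − K_A)/(3280 − 3000) = 1619.88/280 = 5.79 km.

5.79 km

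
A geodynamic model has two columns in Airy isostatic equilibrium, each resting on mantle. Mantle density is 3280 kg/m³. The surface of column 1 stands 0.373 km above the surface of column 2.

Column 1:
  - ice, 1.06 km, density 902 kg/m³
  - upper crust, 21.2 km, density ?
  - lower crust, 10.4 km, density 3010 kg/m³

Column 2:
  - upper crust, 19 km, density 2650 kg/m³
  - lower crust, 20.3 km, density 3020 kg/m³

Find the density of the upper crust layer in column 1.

2660 kg/m³

Take the compensation level at the base of the deeper column (depth z_c below the surface of column 1) and equate Σ ρ_i t_i down to z_c; mantle fills any gap and the z_c terms cancel.
Column 1: 1.06×902 + 21.2×ρ + 10.4×3010 + (z_c − 32.66)×3280
Column 2: 0.373×0 + 19×2650 + 20.3×3020 + (z_c − 0.373 − 39.3)×3280
The z_c×3280 term appears on both sides and cancels. Collect the known terms of each column as K = Σ(ρt)_known − 3280 × (depth of known layers): K_1 = 32260.12 − 3280×32.66 = −74864.68; K_2 = 111656 − 3280×(0.373 + 39.3) = −18471.44.
Balance: K_1 + 21.2×ρ = K_2, so ρ = (K_2 − K_1)/21.2 = 56393.2/21.2 = 2660 kg/m³.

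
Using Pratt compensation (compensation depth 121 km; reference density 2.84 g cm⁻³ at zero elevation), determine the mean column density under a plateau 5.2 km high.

Pratt balance: ρ_ref D = ρ (D + h).
ρ = ρ_ref D/(D + h) = 2.84 × 121 km/(121 km + 5.2 km) = 2.72 g cm⁻³.

2.72 g cm⁻³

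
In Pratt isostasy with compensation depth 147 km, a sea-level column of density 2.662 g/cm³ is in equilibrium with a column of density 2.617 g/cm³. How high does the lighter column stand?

2.53 km

ρ_ref D = ρ (D + h) → h = D (ρ_ref − ρ)/ρ.
h = 147 km × (2.662 − 2.617)/2.617 = 2.53 km.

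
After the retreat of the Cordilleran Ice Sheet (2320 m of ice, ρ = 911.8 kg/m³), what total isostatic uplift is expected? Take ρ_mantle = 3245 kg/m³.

652 m

Removing the load lets mantle flow back in; uplift u satisfies ρ_ice t = ρ_m u.
u = t ρ_ice/ρ_m = 2320 m × 911.8/3245 = 652 m.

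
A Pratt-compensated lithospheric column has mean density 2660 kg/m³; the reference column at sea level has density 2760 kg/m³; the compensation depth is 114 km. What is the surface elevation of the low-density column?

4.29 km

ρ_ref D = ρ (D + h) → h = D (ρ_ref − ρ)/ρ.
h = 114 km × (2760 − 2660)/2660 = 4.29 km.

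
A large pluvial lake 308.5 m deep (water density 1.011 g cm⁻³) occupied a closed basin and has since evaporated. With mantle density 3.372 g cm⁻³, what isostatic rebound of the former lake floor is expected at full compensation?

u = d ρ_w/ρ_m = 308.5 m × 1.011/3.372 = 92.5 m.

92.5 m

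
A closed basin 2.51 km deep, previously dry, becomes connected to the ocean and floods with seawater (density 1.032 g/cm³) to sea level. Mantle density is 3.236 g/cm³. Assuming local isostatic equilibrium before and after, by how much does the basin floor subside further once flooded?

After flooding the water column is d + s deep. Its weight must equal the weight of mantle displaced by the extra subsidence s: (d + s) ρ_w = s ρ_m.
s = d ρ_w / (ρ_m − ρ_w) = 2.51 km × 1.032/(3.236 − 1.032) = 1.18 km.

1.18 km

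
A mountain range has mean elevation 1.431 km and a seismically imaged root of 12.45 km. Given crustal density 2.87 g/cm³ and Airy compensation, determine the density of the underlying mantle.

Airy balance: ρ_c h = (ρ_m − ρ_c) r → ρ_m = ρ_c (1 + h/r).
ρ_m = 2.87 × (1 + 1.431 km/12.45 km) = 3.2 g/cm³.

3.2 g/cm³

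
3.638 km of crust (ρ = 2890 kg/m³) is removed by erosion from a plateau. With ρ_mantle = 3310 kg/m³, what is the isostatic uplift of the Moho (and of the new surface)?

3.18 km

Unloading: uplift u = e ρ_c/ρ_m = 3.638 km × 2890/3310 = 3.18 km.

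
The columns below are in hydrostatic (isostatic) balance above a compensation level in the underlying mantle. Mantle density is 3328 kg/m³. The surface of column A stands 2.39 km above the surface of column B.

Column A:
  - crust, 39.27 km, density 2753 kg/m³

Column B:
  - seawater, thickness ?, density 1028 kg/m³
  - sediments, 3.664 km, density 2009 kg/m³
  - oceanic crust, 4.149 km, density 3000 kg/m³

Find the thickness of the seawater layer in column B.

3.67 km

Take the compensation level at the base of the deeper column (depth z_c below the surface of column A) and equate Σ ρ_i t_i down to z_c; mantle fills any gap and the z_c terms cancel.
Column A: 39.27×2753 + (z_c − 39.27)×3328
Column B: 2.39×0 + x×1028 + 3.664×2009 + 4.149×3000 + (z_c − 2.39 − 7.813 − x)×3328
The z_c×3328 term appears on both sides and cancels. Collect the known terms of each column as K = Σ(ρt)_known − 3328 × (depth of known layers): K_A = 108110.31 − 3328×39.27 = −22580.25; K_B = 19807.976 − 3328×(2.39 + 7.813) = −14147.608.
Balance: K_A = K_B − x×(3328 − 1028), so x = (K_B − K_A)/(3328 − 1028) = 8432.64/2300 = 3.67 km.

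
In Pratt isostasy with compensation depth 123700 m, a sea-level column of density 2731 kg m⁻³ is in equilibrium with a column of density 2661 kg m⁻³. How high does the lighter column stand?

ρ_ref D = ρ (D + h) → h = D (ρ_ref − ρ)/ρ.
h = 123700 m × (2731 − 2661)/2661 = 3250 m.

3250 m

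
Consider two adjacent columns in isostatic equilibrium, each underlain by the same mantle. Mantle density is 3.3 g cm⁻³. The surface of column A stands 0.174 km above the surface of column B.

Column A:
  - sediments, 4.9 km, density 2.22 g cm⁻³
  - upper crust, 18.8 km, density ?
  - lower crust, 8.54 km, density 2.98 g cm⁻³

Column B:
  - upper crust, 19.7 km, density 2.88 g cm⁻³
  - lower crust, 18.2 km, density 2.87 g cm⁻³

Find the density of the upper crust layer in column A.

2.84 g cm⁻³

Take the compensation level at the base of the deeper column (depth z_c below the surface of column A) and equate Σ ρ_i t_i down to z_c; mantle fills any gap and the z_c terms cancel.
Column A: 4.9×2.22 + 18.8×ρ + 8.54×2.98 + (z_c − 32.24)×3.3
Column B: 0.174×0 + 19.7×2.88 + 18.2×2.87 + (z_c − 0.174 − 37.9)×3.3
The z_c×3.3 term appears on both sides and cancels. Collect the known terms of each column as K = Σ(ρt)_known − 3.3 × (depth of known layers): K_A = 36.3272 − 3.3×32.24 = −70.0648; K_B = 108.97 − 3.3×(0.174 + 37.9) = −16.6742.
Balance: K_A + 18.8×ρ = K_B, so ρ = (K_B − K_A)/18.8 = 53.3906/18.8 = 2.84 g cm⁻³.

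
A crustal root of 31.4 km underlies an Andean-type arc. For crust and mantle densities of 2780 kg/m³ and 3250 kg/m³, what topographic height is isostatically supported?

Balancing pressure at the compensation depth: ρ_c h = (ρ_m − ρ_c) r.
h = r (ρ_m − ρ_c) / ρ_c = 31.4 km × (3250 − 2780) / 2780 = 5.31 km.

5.31 km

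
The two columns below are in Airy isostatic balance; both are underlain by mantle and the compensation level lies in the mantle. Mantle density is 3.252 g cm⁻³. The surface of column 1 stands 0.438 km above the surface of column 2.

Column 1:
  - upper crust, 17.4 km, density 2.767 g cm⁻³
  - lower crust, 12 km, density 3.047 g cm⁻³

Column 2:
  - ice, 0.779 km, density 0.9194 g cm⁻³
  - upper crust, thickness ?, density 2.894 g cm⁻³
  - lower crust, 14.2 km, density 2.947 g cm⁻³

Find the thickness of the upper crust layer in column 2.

Take the compensation level at the base of the deeper column (depth z_c below the surface of column 1) and equate Σ ρ_i t_i down to z_c; mantle fills any gap and the z_c terms cancel.
Column 1: 17.4×2.767 + 12×3.047 + (z_c − 29.4)×3.252
Column 2: 0.438×0 + 0.779×0.9194 + x×2.894 + 14.2×2.947 + (z_c − 0.438 − 14.979 − x)×3.252
The z_c×3.252 term appears on both sides and cancels. Collect the known terms of each column as K = Σ(ρt)_known − 3.252 × (depth of known layers): K_1 = 84.7098 − 3.252×29.4 = −10.899; K_2 = 42.5636126 − 3.252×(0.438 + 14.979) = −7.5724714.
Balance: K_1 = K_2 − x×(3.252 − 2.894), so x = (K_2 − K_1)/(3.252 − 2.894) = 3.32653/0.358 = 9.29 km.

9.29 km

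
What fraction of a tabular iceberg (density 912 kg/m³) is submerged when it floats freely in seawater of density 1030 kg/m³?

Submerged fraction = ρ_obj/ρ_fluid = 912/1030 = 88.5%.

88.5%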